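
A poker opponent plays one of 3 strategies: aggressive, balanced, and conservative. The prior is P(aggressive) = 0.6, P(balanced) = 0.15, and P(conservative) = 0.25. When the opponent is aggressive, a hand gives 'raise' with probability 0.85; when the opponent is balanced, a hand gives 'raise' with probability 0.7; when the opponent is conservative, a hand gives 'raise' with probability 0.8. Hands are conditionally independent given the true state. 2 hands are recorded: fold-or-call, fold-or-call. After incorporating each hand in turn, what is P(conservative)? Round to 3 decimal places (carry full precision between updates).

After 'fold-or-call': normaliser = 0.15·0.6000 + 0.3·0.1500 + 0.2·0.2500; P(aggressive) ≈ 0.4865, P(balanced) ≈ 0.2432, P(conservative) ≈ 0.2703
After 'fold-or-call': normaliser = 0.15·0.4865 + 0.3·0.2432 + 0.2·0.2703; P(aggressive) ≈ 0.3649, P(balanced) ≈ 0.3649, P(conservative) ≈ 0.2703

0.270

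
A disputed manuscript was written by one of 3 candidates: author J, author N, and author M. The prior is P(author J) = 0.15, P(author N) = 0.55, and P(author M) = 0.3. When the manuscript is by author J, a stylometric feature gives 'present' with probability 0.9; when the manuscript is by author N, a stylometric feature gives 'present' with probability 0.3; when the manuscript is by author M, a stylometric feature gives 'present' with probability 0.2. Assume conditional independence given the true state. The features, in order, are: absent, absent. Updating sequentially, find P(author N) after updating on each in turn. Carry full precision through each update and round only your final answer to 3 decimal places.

0.582

Apply Bayes' rule sequentially, carrying P(author N) forward.
After 'absent': normaliser = 0.1·0.1500 + 0.7·0.5500 + 0.8·0.3000; P(author J) ≈ 0.0234, P(author N) ≈ 0.6016, P(author M) ≈ 0.3750
After 'absent': normaliser = 0.1·0.0234 + 0.7·0.6016 + 0.8·0.3750; P(author J) ≈ 0.0032, P(author N) ≈ 0.5821, P(author M) ≈ 0.4147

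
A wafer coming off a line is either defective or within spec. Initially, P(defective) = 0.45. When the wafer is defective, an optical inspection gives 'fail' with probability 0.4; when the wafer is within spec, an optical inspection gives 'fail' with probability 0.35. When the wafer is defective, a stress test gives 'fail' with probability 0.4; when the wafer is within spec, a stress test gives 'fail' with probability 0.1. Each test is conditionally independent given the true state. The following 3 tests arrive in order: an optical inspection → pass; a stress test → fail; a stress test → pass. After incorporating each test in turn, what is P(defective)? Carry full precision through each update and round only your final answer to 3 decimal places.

0.668

Each posterior becomes the prior for the next update.
After an optical inspection='pass': P(defective) = 0.6·0.4500 / (0.6·0.4500 + 0.65·0.5500) ≈ 0.4303
After a stress test='fail': P(defective) = 0.4·0.4303 / (0.4·0.4303 + 0.1·0.5697) ≈ 0.7513
After a stress test='pass': P(defective) = 0.6·0.7513 / (0.6·0.7513 + 0.9·0.2487) ≈ 0.6682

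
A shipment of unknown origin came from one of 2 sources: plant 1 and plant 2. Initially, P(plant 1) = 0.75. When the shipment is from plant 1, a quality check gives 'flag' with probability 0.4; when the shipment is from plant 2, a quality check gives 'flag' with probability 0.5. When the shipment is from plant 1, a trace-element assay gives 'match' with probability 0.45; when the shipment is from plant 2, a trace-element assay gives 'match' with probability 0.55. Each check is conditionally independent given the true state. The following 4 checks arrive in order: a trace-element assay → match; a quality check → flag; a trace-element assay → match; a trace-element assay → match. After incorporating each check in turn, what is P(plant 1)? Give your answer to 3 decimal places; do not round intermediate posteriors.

0.568

After a trace-element assay='match': P(plant 1) = 0.45·0.7500 / (0.45·0.7500 + 0.55·0.2500) ≈ 0.7105
After a quality check='flag': P(plant 1) = 0.4·0.7105 / (0.4·0.7105 + 0.5·0.2895) ≈ 0.6626
After a trace-element assay='match': P(plant 1) = 0.45·0.6626 / (0.45·0.6626 + 0.55·0.3374) ≈ 0.6164
After a trace-element assay='match': P(plant 1) = 0.45·0.6164 / (0.45·0.6164 + 0.55·0.3836) ≈ 0.5679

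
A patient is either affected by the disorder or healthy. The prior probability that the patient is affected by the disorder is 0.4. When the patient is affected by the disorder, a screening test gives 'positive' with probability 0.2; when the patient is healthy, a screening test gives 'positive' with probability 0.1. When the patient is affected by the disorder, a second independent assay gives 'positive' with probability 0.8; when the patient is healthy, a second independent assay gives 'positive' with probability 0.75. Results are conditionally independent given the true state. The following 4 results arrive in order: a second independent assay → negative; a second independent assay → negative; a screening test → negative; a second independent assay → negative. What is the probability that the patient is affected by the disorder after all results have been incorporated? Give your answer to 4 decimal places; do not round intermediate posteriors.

0.2328

After a second independent assay='negative': P(affected) = 0.2·0.4000 / (0.2·0.4000 + 0.25·0.6000) ≈ 0.3478
After a second independent assay='negative': P(affected) = 0.2·0.3478 / (0.2·0.3478 + 0.25·0.6522) ≈ 0.2991
After a screening test='negative': P(affected) = 0.8·0.2991 / (0.8·0.2991 + 0.9·0.7009) ≈ 0.2750
After a second independent assay='negative': P(affected) = 0.2·0.2750 / (0.2·0.2750 + 0.25·0.7250) ≈ 0.2328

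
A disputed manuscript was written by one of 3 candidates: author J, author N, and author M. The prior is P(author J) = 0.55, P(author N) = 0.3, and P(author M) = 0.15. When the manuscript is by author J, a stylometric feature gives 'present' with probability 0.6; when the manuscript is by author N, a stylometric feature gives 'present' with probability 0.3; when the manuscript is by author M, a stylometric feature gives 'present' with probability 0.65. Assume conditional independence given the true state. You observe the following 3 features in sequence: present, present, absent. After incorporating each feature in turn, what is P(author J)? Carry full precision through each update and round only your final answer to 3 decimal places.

0.658

After 'present': normaliser = 0.6·0.5500 + 0.3·0.3000 + 0.65·0.1500; P(author J) ≈ 0.6377, P(author N) ≈ 0.1739, P(author M) ≈ 0.1884
After 'present': normaliser = 0.6·0.6377 + 0.3·0.1739 + 0.65·0.1884; P(author J) ≈ 0.6866, P(author N) ≈ 0.0936, P(author M) ≈ 0.2198
After 'absent': normaliser = 0.4·0.6866 + 0.7·0.0936 + 0.35·0.2198; P(author J) ≈ 0.6585, P(author N) ≈ 0.1571, P(author M) ≈ 0.1844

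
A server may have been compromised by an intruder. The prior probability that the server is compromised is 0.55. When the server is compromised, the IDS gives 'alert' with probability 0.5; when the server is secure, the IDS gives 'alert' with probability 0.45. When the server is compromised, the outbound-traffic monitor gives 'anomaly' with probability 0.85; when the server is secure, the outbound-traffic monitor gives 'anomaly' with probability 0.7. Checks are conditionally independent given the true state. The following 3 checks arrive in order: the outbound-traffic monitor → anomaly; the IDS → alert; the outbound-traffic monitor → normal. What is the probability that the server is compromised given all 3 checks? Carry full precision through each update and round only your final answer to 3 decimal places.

0.452

Apply Bayes' rule sequentially, carrying P(compromised) forward.
After the outbound-traffic monitor='anomaly': P(compromised) = 0.85·0.5500 / (0.85·0.5500 + 0.7·0.4500) ≈ 0.5974
After the IDS='alert': P(compromised) = 0.5·0.5974 / (0.5·0.5974 + 0.45·0.4026) ≈ 0.6225
After the outbound-traffic monitor='normal': P(compromised) = 0.15·0.6225 / (0.15·0.6225 + 0.3·0.3775) ≈ 0.4519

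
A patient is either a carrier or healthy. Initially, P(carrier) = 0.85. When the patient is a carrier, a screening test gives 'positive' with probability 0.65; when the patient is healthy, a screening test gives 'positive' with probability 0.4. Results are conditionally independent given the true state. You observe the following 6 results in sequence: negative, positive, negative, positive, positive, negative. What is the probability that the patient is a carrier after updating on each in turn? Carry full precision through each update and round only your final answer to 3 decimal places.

After 'negative': P(carrier) = 0.35·0.8500 / (0.35·0.8500 + 0.6·0.1500) ≈ 0.7677
After 'positive': P(carrier) = 0.65·0.7677 / (0.65·0.7677 + 0.4·0.2323) ≈ 0.8431
After 'negative': P(carrier) = 0.35·0.8431 / (0.35·0.8431 + 0.6·0.1569) ≈ 0.7581
After 'positive': P(carrier) = 0.65·0.7581 / (0.65·0.7581 + 0.4·0.2419) ≈ 0.8358
After 'positive': P(carrier) = 0.65·0.8358 / (0.65·0.8358 + 0.4·0.1642) ≈ 0.8922
After 'negative': P(carrier) = 0.35·0.8922 / (0.35·0.8922 + 0.6·0.1078) ≈ 0.8284

0.828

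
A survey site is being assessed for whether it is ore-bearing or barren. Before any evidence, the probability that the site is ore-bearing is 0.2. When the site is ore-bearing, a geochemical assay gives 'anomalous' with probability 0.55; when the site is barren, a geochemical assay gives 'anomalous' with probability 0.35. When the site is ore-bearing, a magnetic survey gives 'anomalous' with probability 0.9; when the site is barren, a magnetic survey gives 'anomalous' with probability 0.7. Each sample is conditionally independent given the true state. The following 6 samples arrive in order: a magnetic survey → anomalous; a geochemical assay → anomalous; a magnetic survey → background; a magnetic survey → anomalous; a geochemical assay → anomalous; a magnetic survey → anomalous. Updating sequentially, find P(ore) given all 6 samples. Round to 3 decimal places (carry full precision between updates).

0.304

After a magnetic survey='anomalous': P(ore) = 0.9·0.2000 / (0.9·0.2000 + 0.7·0.8000) ≈ 0.2432
After a geochemical assay='anomalous': P(ore) = 0.55·0.2432 / (0.55·0.2432 + 0.35·0.7568) ≈ 0.3356
After a magnetic survey='background': P(ore) = 0.1·0.3356 / (0.1·0.3356 + 0.3·0.6644) ≈ 0.1441
After a magnetic survey='anomalous': P(ore) = 0.9·0.1441 / (0.9·0.1441 + 0.7·0.8559) ≈ 0.1780
After a geochemical assay='anomalous': P(ore) = 0.55·0.1780 / (0.55·0.1780 + 0.35·0.8220) ≈ 0.2538
After a magnetic survey='anomalous': P(ore) = 0.9·0.2538 / (0.9·0.2538 + 0.7·0.7462) ≈ 0.3043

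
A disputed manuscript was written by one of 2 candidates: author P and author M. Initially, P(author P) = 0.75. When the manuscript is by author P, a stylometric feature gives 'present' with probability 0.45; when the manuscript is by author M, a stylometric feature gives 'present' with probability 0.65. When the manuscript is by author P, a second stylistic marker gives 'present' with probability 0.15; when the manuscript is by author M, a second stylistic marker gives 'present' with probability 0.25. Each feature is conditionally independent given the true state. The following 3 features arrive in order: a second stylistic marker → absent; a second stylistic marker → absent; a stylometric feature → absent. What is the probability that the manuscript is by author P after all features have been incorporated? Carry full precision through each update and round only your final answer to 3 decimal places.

After a second stylistic marker='absent': P(author P) = 0.85·0.7500 / (0.85·0.7500 + 0.75·0.2500) ≈ 0.7727
After a second stylistic marker='absent': P(author P) = 0.85·0.7727 / (0.85·0.7727 + 0.75·0.2273) ≈ 0.7940
After a stylometric feature='absent': P(author P) = 0.55·0.7940 / (0.55·0.7940 + 0.35·0.2060) ≈ 0.8583

0.858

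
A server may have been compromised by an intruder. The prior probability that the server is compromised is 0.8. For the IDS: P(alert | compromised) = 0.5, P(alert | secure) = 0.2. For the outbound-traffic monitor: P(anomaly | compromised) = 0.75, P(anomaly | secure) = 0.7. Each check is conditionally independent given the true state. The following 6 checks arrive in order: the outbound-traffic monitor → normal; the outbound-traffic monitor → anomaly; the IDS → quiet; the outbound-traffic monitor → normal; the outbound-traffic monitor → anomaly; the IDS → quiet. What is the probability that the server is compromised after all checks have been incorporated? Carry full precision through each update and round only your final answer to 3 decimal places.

After the outbound-traffic monitor='normal': P(compromised) = 0.25·0.8000 / (0.25·0.8000 + 0.3·0.2000) ≈ 0.7692
After the outbound-traffic monitor='anomaly': P(compromised) = 0.75·0.7692 / (0.75·0.7692 + 0.7·0.2308) ≈ 0.7812
After the IDS='quiet': P(compromised) = 0.5·0.7812 / (0.5·0.7812 + 0.8·0.2188) ≈ 0.6906
After the outbound-traffic monitor='normal': P(compromised) = 0.25·0.6906 / (0.25·0.6906 + 0.3·0.3094) ≈ 0.6504
After the outbound-traffic monitor='anomaly': P(compromised) = 0.75·0.6504 / (0.75·0.6504 + 0.7·0.3496) ≈ 0.6659
After the IDS='quiet': P(compromised) = 0.5·0.6659 / (0.5·0.6659 + 0.8·0.3341) ≈ 0.5547

0.555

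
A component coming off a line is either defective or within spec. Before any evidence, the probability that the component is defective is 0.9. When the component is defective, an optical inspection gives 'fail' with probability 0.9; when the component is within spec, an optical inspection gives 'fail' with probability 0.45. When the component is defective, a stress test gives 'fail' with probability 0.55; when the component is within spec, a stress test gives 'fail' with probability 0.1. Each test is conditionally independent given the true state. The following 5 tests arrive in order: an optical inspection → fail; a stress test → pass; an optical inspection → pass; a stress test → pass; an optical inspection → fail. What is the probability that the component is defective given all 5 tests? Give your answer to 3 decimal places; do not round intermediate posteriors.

After an optical inspection='fail': P(defective) = 0.9·0.9000 / (0.9·0.9000 + 0.45·0.1000) ≈ 0.9474
After a stress test='pass': P(defective) = 0.45·0.9474 / (0.45·0.9474 + 0.9·0.0526) ≈ 0.9000
After an optical inspection='pass': P(defective) = 0.1·0.9000 / (0.1·0.9000 + 0.55·0.1000) ≈ 0.6207
After a stress test='pass': P(defective) = 0.45·0.6207 / (0.45·0.6207 + 0.9·0.3793) ≈ 0.4500
After an optical inspection='fail': P(defective) = 0.9·0.4500 / (0.9·0.4500 + 0.45·0.5500) ≈ 0.6207

0.621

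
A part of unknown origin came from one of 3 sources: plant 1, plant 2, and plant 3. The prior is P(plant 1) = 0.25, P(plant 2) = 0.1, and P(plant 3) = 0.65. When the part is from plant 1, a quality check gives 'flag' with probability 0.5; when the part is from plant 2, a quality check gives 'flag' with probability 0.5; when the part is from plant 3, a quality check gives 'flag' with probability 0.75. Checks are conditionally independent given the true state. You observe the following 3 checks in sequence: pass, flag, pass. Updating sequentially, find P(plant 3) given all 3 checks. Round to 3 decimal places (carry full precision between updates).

After 'pass': normaliser = 0.5·0.2500 + 0.5·0.1000 + 0.25·0.6500; P(plant 1) ≈ 0.3704, P(plant 2) ≈ 0.1481, P(plant 3) ≈ 0.4815
After 'flag': normaliser = 0.5·0.3704 + 0.5·0.1481 + 0.75·0.4815; P(plant 1) ≈ 0.2985, P(plant 2) ≈ 0.1194, P(plant 3) ≈ 0.5821
After 'pass': normaliser = 0.5·0.2985 + 0.5·0.1194 + 0.25·0.5821; P(plant 1) ≈ 0.4211, P(plant 2) ≈ 0.1684, P(plant 3) ≈ 0.4105

0.411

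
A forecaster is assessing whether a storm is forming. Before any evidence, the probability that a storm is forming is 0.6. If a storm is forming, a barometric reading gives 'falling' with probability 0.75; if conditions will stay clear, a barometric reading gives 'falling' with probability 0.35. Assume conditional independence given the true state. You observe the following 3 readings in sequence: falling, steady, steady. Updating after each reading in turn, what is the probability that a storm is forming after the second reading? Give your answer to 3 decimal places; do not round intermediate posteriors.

Each posterior becomes the prior for the next update.
After 'falling': P(storm) = 0.75·0.6000 / (0.75·0.6000 + 0.35·0.4000) ≈ 0.7627
After 'steady': P(storm) = 0.25·0.7627 / (0.25·0.7627 + 0.65·0.2373) ≈ 0.5528

0.553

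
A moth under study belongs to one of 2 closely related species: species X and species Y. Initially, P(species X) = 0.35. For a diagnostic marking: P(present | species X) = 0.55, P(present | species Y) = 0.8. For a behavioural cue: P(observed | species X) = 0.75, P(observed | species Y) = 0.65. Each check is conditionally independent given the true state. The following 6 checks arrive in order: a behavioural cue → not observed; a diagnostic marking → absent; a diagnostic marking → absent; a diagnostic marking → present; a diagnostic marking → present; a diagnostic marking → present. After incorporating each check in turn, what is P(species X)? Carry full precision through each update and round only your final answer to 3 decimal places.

Apply Bayes' rule sequentially, carrying P(species X) forward.
After a behavioural cue='not observed': P(species X) = 0.25·0.3500 / (0.25·0.3500 + 0.35·0.6500) ≈ 0.2778
After a diagnostic marking='absent': P(species X) = 0.45·0.2778 / (0.45·0.2778 + 0.2·0.7222) ≈ 0.4639
After a diagnostic marking='absent': P(species X) = 0.45·0.4639 / (0.45·0.4639 + 0.2·0.5361) ≈ 0.6607
After a diagnostic marking='present': P(species X) = 0.55·0.6607 / (0.55·0.6607 + 0.8·0.3393) ≈ 0.5724
After a diagnostic marking='present': P(species X) = 0.55·0.5724 / (0.55·0.5724 + 0.8·0.4276) ≈ 0.4793
After a diagnostic marking='present': P(species X) = 0.55·0.4793 / (0.55·0.4793 + 0.8·0.5207) ≈ 0.3875

0.388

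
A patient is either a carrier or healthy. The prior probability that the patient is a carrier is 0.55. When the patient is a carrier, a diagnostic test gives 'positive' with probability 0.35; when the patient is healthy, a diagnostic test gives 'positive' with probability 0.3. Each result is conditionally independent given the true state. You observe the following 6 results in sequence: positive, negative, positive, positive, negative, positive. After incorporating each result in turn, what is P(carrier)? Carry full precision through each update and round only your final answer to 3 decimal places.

0.661

After 'positive': P(carrier) = 0.35·0.5500 / (0.35·0.5500 + 0.3·0.4500) ≈ 0.5878
After 'negative': P(carrier) = 0.65·0.5878 / (0.65·0.5878 + 0.7·0.4122) ≈ 0.5697
After 'positive': P(carrier) = 0.35·0.5697 / (0.35·0.5697 + 0.3·0.4303) ≈ 0.6070
After 'positive': P(carrier) = 0.35·0.6070 / (0.35·0.6070 + 0.3·0.3930) ≈ 0.6431
After 'negative': P(carrier) = 0.65·0.6431 / (0.65·0.6431 + 0.7·0.3569) ≈ 0.6260
After 'positive': P(carrier) = 0.35·0.6260 / (0.35·0.6260 + 0.3·0.3740) ≈ 0.6613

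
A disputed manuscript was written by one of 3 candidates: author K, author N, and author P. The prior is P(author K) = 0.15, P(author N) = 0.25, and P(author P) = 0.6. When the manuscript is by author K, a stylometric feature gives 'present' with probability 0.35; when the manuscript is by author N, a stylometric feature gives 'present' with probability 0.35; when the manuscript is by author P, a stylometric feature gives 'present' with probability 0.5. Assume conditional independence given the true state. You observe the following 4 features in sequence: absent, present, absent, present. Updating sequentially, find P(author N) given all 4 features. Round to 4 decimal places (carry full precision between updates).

0.2223

After 'absent': normaliser = 0.65·0.1500 + 0.65·0.2500 + 0.5·0.6000; P(author K) ≈ 0.1741, P(author N) ≈ 0.2902, P(author P) ≈ 0.5357
After 'present': normaliser = 0.35·0.1741 + 0.35·0.2902 + 0.5·0.5357; P(author K) ≈ 0.1416, P(author N) ≈ 0.2360, P(author P) ≈ 0.6224
After 'absent': normaliser = 0.65·0.1416 + 0.65·0.2360 + 0.5·0.6224; P(author K) ≈ 0.1653, P(author N) ≈ 0.2756, P(author P) ≈ 0.5591
After 'present': normaliser = 0.35·0.1653 + 0.35·0.2756 + 0.5·0.5591; P(author K) ≈ 0.1334, P(author N) ≈ 0.2223, P(author P) ≈ 0.6443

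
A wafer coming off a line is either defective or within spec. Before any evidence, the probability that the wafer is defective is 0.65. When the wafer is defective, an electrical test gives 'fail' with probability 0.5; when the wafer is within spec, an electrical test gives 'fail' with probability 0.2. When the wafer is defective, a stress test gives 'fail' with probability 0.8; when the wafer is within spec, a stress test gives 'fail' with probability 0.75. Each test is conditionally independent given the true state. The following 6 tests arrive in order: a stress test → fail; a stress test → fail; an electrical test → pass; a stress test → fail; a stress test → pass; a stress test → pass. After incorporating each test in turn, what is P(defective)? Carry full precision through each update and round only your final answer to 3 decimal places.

Apply Bayes' rule sequentially, carrying P(defective) forward.
After a stress test='fail': P(defective) = 0.8·0.6500 / (0.8·0.6500 + 0.75·0.3500) ≈ 0.6645
After a stress test='fail': P(defective) = 0.8·0.6645 / (0.8·0.6645 + 0.75·0.3355) ≈ 0.6788
After an electrical test='pass': P(defective) = 0.5·0.6788 / (0.5·0.6788 + 0.8·0.3212) ≈ 0.5691
After a stress test='fail': P(defective) = 0.8·0.5691 / (0.8·0.5691 + 0.75·0.4309) ≈ 0.5848
After a stress test='pass': P(defective) = 0.2·0.5848 / (0.2·0.5848 + 0.25·0.4152) ≈ 0.5298
After a stress test='pass': P(defective) = 0.2·0.5298 / (0.2·0.5298 + 0.25·0.4702) ≈ 0.4741

0.474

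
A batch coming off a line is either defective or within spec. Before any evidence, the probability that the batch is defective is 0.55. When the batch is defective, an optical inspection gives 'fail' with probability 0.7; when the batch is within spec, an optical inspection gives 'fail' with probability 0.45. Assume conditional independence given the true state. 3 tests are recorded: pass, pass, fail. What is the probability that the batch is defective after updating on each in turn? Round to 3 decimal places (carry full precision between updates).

0.361

Apply Bayes' rule sequentially, carrying P(defective) forward.
After 'pass': P(defective) = 0.3·0.5500 / (0.3·0.5500 + 0.55·0.4500) ≈ 0.4000
After 'pass': P(defective) = 0.3·0.4000 / (0.3·0.4000 + 0.55·0.6000) ≈ 0.2667
After 'fail': P(defective) = 0.7·0.2667 / (0.7·0.2667 + 0.45·0.7333) ≈ 0.3613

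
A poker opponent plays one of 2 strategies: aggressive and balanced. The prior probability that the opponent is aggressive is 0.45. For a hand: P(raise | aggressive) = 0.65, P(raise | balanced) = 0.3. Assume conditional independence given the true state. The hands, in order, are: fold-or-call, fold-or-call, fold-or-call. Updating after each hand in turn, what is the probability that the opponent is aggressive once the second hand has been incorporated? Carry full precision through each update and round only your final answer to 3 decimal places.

0.170

After 'fold-or-call': P(aggressive) = 0.35·0.4500 / (0.35·0.4500 + 0.7·0.5500) ≈ 0.2903
After 'fold-or-call': P(aggressive) = 0.35·0.2903 / (0.35·0.2903 + 0.7·0.7097) ≈ 0.1698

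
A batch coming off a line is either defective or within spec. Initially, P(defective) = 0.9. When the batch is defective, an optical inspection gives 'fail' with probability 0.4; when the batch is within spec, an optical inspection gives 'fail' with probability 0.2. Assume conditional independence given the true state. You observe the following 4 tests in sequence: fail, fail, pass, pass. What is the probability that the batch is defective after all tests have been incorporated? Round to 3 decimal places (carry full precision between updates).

0.953

After 'fail': P(defective) = 0.4·0.9000 / (0.4·0.9000 + 0.2·0.1000) ≈ 0.9474
After 'fail': P(defective) = 0.4·0.9474 / (0.4·0.9474 + 0.2·0.0526) ≈ 0.9730
After 'pass': P(defective) = 0.6·0.9730 / (0.6·0.9730 + 0.8·0.0270) ≈ 0.9643
After 'pass': P(defective) = 0.6·0.9643 / (0.6·0.9643 + 0.8·0.0357) ≈ 0.9529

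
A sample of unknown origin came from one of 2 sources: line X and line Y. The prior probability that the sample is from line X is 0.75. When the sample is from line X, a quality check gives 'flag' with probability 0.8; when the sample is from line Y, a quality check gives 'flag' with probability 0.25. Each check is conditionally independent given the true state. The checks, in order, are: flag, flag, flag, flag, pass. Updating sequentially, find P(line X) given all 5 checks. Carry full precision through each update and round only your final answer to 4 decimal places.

0.9882

Each posterior becomes the prior for the next update.
After 'flag': P(line X) = 0.8·0.7500 / (0.8·0.7500 + 0.25·0.2500) ≈ 0.9057
After 'flag': P(line X) = 0.8·0.9057 / (0.8·0.9057 + 0.25·0.0943) ≈ 0.9685
After 'flag': P(line X) = 0.8·0.9685 / (0.8·0.9685 + 0.25·0.0315) ≈ 0.9899
After 'flag': P(line X) = 0.8·0.9899 / (0.8·0.9899 + 0.25·0.0101) ≈ 0.9968
After 'pass': P(line X) = 0.2·0.9968 / (0.2·0.9968 + 0.75·0.0032) ≈ 0.9882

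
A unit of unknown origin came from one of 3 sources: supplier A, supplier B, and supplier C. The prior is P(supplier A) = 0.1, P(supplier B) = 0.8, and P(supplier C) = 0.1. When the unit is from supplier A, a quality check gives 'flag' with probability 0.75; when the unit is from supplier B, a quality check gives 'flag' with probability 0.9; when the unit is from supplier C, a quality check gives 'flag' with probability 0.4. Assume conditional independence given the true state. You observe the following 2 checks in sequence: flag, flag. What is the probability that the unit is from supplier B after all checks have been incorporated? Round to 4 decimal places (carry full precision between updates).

After 'flag': normaliser = 0.75·0.1000 + 0.9·0.8000 + 0.4·0.1000; P(supplier A) ≈ 0.0898, P(supplier B) ≈ 0.8623, P(supplier C) ≈ 0.0479
After 'flag': normaliser = 0.75·0.0898 + 0.9·0.8623 + 0.4·0.0479; P(supplier A) ≈ 0.0781, P(supplier B) ≈ 0.8997, P(supplier C) ≈ 0.0222

0.8997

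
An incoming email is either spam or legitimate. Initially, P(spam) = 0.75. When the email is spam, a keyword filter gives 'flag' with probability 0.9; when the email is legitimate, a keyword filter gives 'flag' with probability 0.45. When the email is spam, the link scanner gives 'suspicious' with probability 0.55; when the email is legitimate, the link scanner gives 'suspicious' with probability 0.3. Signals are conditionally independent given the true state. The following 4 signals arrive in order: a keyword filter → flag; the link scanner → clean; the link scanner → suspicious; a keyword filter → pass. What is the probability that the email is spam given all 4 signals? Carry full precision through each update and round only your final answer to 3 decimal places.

After a keyword filter='flag': P(spam) = 0.9·0.7500 / (0.9·0.7500 + 0.45·0.2500) ≈ 0.8571
After the link scanner='clean': P(spam) = 0.45·0.8571 / (0.45·0.8571 + 0.7·0.1429) ≈ 0.7941
After the link scanner='suspicious': P(spam) = 0.55·0.7941 / (0.55·0.7941 + 0.3·0.2059) ≈ 0.8761
After a keyword filter='pass': P(spam) = 0.1·0.8761 / (0.1·0.8761 + 0.55·0.1239) ≈ 0.5625

0.563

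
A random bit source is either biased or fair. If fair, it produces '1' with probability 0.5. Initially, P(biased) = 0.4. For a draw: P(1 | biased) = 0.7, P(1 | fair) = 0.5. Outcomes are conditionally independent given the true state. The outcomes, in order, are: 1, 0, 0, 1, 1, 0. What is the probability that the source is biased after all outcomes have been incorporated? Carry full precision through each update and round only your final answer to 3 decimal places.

After '1': P(biased) = 0.7·0.4000 / (0.7·0.4000 + 0.5·0.6000) ≈ 0.4828
After '0': P(biased) = 0.3·0.4828 / (0.3·0.4828 + 0.5·0.5172) ≈ 0.3590
After '0': P(biased) = 0.3·0.3590 / (0.3·0.3590 + 0.5·0.6410) ≈ 0.2515
After '1': P(biased) = 0.7·0.2515 / (0.7·0.2515 + 0.5·0.7485) ≈ 0.3199
After '1': P(biased) = 0.7·0.3199 / (0.7·0.3199 + 0.5·0.6801) ≈ 0.3971
After '0': P(biased) = 0.3·0.3971 / (0.3·0.3971 + 0.5·0.6029) ≈ 0.2832

0.283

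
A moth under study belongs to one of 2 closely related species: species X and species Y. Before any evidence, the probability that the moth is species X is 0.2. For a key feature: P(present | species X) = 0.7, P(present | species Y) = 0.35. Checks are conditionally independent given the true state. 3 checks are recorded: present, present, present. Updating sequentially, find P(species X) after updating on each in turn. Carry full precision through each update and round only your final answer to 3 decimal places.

After 'present': P(species X) = 0.7·0.2000 / (0.7·0.2000 + 0.35·0.8000) ≈ 0.3333
After 'present': P(species X) = 0.7·0.3333 / (0.7·0.3333 + 0.35·0.6667) ≈ 0.5000
After 'present': P(species X) = 0.7·0.5000 / (0.7·0.5000 + 0.35·0.5000) ≈ 0.6667

0.667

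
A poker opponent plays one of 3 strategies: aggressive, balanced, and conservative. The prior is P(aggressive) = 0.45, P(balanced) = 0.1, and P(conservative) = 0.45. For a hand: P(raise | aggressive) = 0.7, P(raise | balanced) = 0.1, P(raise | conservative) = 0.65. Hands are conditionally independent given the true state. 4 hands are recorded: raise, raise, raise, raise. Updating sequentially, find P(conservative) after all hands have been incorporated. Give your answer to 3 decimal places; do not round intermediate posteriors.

After 'raise': normaliser = 0.7·0.4500 + 0.1·0.1000 + 0.65·0.4500; P(aggressive) ≈ 0.5101, P(balanced) ≈ 0.0162, P(conservative) ≈ 0.4737
After 'raise': normaliser = 0.7·0.5101 + 0.1·0.0162 + 0.65·0.4737; P(aggressive) ≈ 0.5357, P(balanced) ≈ 0.0024, P(conservative) ≈ 0.4619
After 'raise': normaliser = 0.7·0.5357 + 0.1·0.0024 + 0.65·0.4619; P(aggressive) ≈ 0.5552, P(balanced) ≈ 0.0004, P(conservative) ≈ 0.4445
After 'raise': normaliser = 0.7·0.5552 + 0.1·0.0004 + 0.65·0.4445; P(aggressive) ≈ 0.5735, P(balanced) ≈ 0.0001, P(conservative) ≈ 0.4264

0.426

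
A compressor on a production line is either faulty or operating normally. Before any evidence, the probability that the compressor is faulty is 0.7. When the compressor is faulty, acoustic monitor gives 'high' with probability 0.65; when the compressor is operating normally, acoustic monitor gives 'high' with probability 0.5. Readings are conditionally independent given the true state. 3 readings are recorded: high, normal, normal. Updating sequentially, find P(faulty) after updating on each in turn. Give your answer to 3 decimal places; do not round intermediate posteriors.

Apply Bayes' rule sequentially, carrying P(faulty) forward.
After 'high': P(faulty) = 0.65·0.7000 / (0.65·0.7000 + 0.5·0.3000) ≈ 0.7521
After 'normal': P(faulty) = 0.35·0.7521 / (0.35·0.7521 + 0.5·0.2479) ≈ 0.6798
After 'normal': P(faulty) = 0.35·0.6798 / (0.35·0.6798 + 0.5·0.3202) ≈ 0.5978

0.598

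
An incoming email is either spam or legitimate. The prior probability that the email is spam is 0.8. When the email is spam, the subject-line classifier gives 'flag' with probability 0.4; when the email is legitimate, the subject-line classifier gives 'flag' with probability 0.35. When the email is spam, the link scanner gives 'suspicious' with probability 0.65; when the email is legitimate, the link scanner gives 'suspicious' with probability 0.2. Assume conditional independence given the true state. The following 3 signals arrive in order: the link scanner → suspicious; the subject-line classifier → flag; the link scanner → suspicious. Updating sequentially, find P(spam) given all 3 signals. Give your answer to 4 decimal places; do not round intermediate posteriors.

0.9797

Apply Bayes' rule sequentially, carrying P(spam) forward.
After the link scanner='suspicious': P(spam) = 0.65·0.8000 / (0.65·0.8000 + 0.2·0.2000) ≈ 0.9286
After the subject-line classifier='flag': P(spam) = 0.4·0.9286 / (0.4·0.9286 + 0.35·0.0714) ≈ 0.9369
After the link scanner='suspicious': P(spam) = 0.65·0.9369 / (0.65·0.9369 + 0.2·0.0631) ≈ 0.9797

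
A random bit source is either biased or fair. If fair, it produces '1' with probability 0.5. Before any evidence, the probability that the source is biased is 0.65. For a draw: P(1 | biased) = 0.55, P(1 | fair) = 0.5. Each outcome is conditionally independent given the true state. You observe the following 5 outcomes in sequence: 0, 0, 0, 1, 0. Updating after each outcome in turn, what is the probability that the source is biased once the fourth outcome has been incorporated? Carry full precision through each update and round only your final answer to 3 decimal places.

0.598

After '0': P(biased) = 0.45·0.6500 / (0.45·0.6500 + 0.5·0.3500) ≈ 0.6257
After '0': P(biased) = 0.45·0.6257 / (0.45·0.6257 + 0.5·0.3743) ≈ 0.6007
After '0': P(biased) = 0.45·0.6007 / (0.45·0.6007 + 0.5·0.3993) ≈ 0.5752
After '1': P(biased) = 0.55·0.5752 / (0.55·0.5752 + 0.5·0.4248) ≈ 0.5983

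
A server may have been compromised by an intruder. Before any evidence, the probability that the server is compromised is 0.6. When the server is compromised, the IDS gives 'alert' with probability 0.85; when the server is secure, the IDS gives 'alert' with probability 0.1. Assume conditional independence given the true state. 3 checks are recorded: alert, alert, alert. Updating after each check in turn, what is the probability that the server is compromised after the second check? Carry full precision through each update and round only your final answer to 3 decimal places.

After 'alert': P(compromised) = 0.85·0.6000 / (0.85·0.6000 + 0.1·0.4000) ≈ 0.9273
After 'alert': P(compromised) = 0.85·0.9273 / (0.85·0.9273 + 0.1·0.0727) ≈ 0.9909

0.991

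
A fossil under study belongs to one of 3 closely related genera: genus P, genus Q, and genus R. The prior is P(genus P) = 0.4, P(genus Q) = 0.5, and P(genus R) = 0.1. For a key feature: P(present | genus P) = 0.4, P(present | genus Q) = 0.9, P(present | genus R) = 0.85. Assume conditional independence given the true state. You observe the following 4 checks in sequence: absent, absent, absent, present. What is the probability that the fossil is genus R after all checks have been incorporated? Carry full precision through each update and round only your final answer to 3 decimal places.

0.008

After 'absent': normaliser = 0.6·0.4000 + 0.1·0.5000 + 0.15·0.1000; P(genus P) ≈ 0.7869, P(genus Q) ≈ 0.1639, P(genus R) ≈ 0.0492
After 'absent': normaliser = 0.6·0.7869 + 0.1·0.1639 + 0.15·0.0492; P(genus P) ≈ 0.9521, P(genus Q) ≈ 0.0331, P(genus R) ≈ 0.0149
After 'absent': normaliser = 0.6·0.9521 + 0.1·0.0331 + 0.15·0.0149; P(genus P) ≈ 0.9904, P(genus Q) ≈ 0.0057, P(genus R) ≈ 0.0039
After 'present': normaliser = 0.4·0.9904 + 0.9·0.0057 + 0.85·0.0039; P(genus P) ≈ 0.9791, P(genus Q) ≈ 0.0127, P(genus R) ≈ 0.0081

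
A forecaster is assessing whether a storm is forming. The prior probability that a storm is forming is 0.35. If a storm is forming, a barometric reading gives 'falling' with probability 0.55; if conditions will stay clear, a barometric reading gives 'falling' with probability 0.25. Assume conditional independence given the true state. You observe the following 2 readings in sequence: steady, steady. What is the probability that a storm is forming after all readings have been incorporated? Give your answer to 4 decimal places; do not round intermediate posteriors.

After 'steady': P(storm) = 0.45·0.3500 / (0.45·0.3500 + 0.75·0.6500) ≈ 0.2442
After 'steady': P(storm) = 0.45·0.2442 / (0.45·0.2442 + 0.75·0.7558) ≈ 0.1624

0.1624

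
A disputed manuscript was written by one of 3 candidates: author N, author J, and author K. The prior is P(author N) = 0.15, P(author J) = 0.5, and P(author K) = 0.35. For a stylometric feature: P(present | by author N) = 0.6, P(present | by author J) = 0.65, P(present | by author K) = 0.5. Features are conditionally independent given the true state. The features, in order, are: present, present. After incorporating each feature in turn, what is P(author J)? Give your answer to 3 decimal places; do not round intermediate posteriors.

After 'present': normaliser = 0.6·0.1500 + 0.65·0.5000 + 0.5·0.3500; P(author N) ≈ 0.1525, P(author J) ≈ 0.5508, P(author K) ≈ 0.2966
After 'present': normaliser = 0.6·0.1525 + 0.65·0.5508 + 0.5·0.2966; P(author N) ≈ 0.1531, P(author J) ≈ 0.5989, P(author K) ≈ 0.2481

0.599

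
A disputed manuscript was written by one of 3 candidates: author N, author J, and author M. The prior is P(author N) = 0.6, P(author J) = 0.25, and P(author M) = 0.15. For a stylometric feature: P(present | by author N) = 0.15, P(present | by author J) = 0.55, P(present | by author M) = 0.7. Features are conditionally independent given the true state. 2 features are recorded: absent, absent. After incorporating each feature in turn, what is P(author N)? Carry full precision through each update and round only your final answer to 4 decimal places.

After 'absent': normaliser = 0.85·0.6000 + 0.45·0.2500 + 0.3·0.1500; P(author N) ≈ 0.7640, P(author J) ≈ 0.1685, P(author M) ≈ 0.0674
After 'absent': normaliser = 0.85·0.7640 + 0.45·0.1685 + 0.3·0.0674; P(author N) ≈ 0.8711, P(author J) ≈ 0.1017, P(author M) ≈ 0.0271

0.8711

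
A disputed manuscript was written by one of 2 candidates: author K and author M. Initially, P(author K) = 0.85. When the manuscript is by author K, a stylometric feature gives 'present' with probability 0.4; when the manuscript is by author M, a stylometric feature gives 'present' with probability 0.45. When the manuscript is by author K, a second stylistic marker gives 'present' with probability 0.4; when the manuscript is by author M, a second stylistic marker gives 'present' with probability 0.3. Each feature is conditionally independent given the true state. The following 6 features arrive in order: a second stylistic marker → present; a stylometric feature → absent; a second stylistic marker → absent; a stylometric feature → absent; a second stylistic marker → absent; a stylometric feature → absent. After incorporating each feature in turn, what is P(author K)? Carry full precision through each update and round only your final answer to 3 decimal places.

0.878

After a second stylistic marker='present': P(author K) = 0.4·0.8500 / (0.4·0.8500 + 0.3·0.1500) ≈ 0.8831
After a stylometric feature='absent': P(author K) = 0.6·0.8831 / (0.6·0.8831 + 0.55·0.1169) ≈ 0.8918
After a second stylistic marker='absent': P(author K) = 0.6·0.8918 / (0.6·0.8918 + 0.7·0.1082) ≈ 0.8760
After a stylometric feature='absent': P(author K) = 0.6·0.8760 / (0.6·0.8760 + 0.55·0.1240) ≈ 0.8852
After a second stylistic marker='absent': P(author K) = 0.6·0.8852 / (0.6·0.8852 + 0.7·0.1148) ≈ 0.8685
After a stylometric feature='absent': P(author K) = 0.6·0.8685 / (0.6·0.8685 + 0.55·0.1315) ≈ 0.8781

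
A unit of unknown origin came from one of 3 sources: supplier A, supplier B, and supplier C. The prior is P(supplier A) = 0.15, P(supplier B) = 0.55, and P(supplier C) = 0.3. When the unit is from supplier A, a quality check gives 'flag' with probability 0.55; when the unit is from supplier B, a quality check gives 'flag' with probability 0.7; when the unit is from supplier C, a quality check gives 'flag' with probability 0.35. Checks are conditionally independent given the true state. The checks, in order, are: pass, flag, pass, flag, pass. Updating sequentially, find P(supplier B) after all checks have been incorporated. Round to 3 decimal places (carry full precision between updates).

0.338

Each posterior becomes the prior for the next update.
After 'pass': normaliser = 0.45·0.1500 + 0.3·0.5500 + 0.65·0.3000; P(supplier A) ≈ 0.1579, P(supplier B) ≈ 0.3860, P(supplier C) ≈ 0.4561
After 'flag': normaliser = 0.55·0.1579 + 0.7·0.3860 + 0.35·0.4561; P(supplier A) ≈ 0.1681, P(supplier B) ≈ 0.5229, P(supplier C) ≈ 0.3090
After 'pass': normaliser = 0.45·0.1681 + 0.3·0.5229 + 0.65·0.3090; P(supplier A) ≈ 0.1745, P(supplier B) ≈ 0.3620, P(supplier C) ≈ 0.4635
After 'flag': normaliser = 0.55·0.1745 + 0.7·0.3620 + 0.35·0.4635; P(supplier A) ≈ 0.1876, P(supplier B) ≈ 0.4953, P(supplier C) ≈ 0.3171
After 'pass': normaliser = 0.45·0.1876 + 0.3·0.4953 + 0.65·0.3171; P(supplier A) ≈ 0.1923, P(supplier B) ≈ 0.3384, P(supplier C) ≈ 0.4693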